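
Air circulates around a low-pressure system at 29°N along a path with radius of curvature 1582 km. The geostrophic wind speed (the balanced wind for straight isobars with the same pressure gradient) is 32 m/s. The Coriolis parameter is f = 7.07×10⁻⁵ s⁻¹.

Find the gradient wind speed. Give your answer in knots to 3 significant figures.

50.5 knots

Around a low, centrifugal force acts outward with Coriolis, so pressure-gradient force balances both:
(1/ρ)|∂P/∂n| = fV + V²/R  →  V² + fR·V − fR·V_g = 0
With fR = 7.07×10⁻⁵ × 1582×10³ m = 112 m/s:
V = [−fR + √((fR)² + 4 fR V_g)]/2 = [−112 + √(112² + 4×112×32)]/2 = 26 m/s
Subgeostrophic (V < V_g = 32 m/s), as expected around a low.
Converting: 26 m/s × 1.944 = 50.5 knots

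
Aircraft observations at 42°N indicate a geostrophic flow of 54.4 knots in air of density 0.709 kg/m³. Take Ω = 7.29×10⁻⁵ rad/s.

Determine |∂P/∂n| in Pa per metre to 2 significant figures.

1.9×10⁻³ Pa/m

Coriolis parameter at 42°N:
f = 2Ω sin φ = 2 × 7.29×10⁻⁵ × sin 42° = 9.76×10⁻⁵ s⁻¹
Wind speed in SI: 54.4 knots = 28.0 m/s
Geostrophic balance rearranged: |∂P/∂n| = f ρ V_g
|∂P/∂n| = 9.76×10⁻⁵ × 0.709 × 28.0 = 1.94×10⁻³ Pa/m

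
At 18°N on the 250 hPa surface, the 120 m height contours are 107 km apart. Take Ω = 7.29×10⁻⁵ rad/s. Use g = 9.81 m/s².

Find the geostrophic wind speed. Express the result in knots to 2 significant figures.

Coriolis parameter at 18°N:
f = 2Ω sin φ = 2 × 7.29×10⁻⁵ × sin 18° = 4.51×10⁻⁵ s⁻¹
Height gradient: |∂Z/∂n| = 120 m / 107000 m = 1.12×10⁻³
On a pressure surface, geostrophic balance gives V_g = (g/f)|∂Z/∂n|:
V_g = 9.81 × 1.12×10⁻³ / 4.51×10⁻⁵ = 244 m/s
Converting: 244 m/s × 1.944 = 470 knots

470 knots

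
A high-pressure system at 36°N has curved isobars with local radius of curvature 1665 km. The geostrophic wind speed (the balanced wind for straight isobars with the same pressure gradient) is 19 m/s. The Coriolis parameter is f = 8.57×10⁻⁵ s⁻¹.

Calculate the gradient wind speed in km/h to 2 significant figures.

81 km/h

Around a high, pressure-gradient force acts outward with centrifugal, so Coriolis balances both:
fV = (1/ρ)|∂P/∂n| + V²/R  →  V² − fR·V + fR·V_g = 0
With fR = 8.57×10⁻⁵ × 1665×10³ m = 143 m/s:
V = [fR − √((fR)² − 4 fR V_g)]/2 = [143 − √(143² − 4×143×19)]/2 = 22.6 m/s
Supergeostrophic (V > V_g = 19 m/s), as expected around a high.
Converting: 22.6 m/s × 3.6 = 81 km/h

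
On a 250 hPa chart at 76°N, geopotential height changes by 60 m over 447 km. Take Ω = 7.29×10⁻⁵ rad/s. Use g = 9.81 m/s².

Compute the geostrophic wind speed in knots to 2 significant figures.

Coriolis parameter at 76°N:
f = 2Ω sin φ = 2 × 7.29×10⁻⁵ × sin 76° = 1.41×10⁻⁴ s⁻¹
Height gradient: |∂Z/∂n| = 60 m / 447000 m = 1.34×10⁻⁴
On a pressure surface, geostrophic balance gives V_g = (g/f)|∂Z/∂n|:
V_g = 9.81 × 1.34×10⁻⁴ / 1.41×10⁻⁴ = 9.31 m/s
Converting: 9.31 m/s × 1.944 = 18 knots

18 knots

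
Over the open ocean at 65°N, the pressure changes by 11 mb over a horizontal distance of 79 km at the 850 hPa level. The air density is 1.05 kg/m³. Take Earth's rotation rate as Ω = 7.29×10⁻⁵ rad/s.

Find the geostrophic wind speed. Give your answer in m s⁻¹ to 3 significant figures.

Coriolis parameter at 65°N:
f = 2Ω sin φ = 2 × 7.29×10⁻⁵ × sin 65° = 1.32×10⁻⁴ s⁻¹
Pressure gradient: |∂P/∂n| = 1100 Pa / 79000 m = 1.39×10⁻² Pa/m
Geostrophic balance (pressure-gradient force = Coriolis force):
V_g = (1/(fρ)) |∂P/∂n| = 1.39×10⁻² / (1.32×10⁻⁴ × 1.05) = 100 m/s

100 m s⁻¹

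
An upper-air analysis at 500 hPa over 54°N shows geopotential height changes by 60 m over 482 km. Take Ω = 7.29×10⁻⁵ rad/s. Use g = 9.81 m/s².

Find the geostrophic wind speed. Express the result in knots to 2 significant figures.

20 knots

Coriolis parameter at 54°N:
f = 2Ω sin φ = 2 × 7.29×10⁻⁵ × sin 54° = 1.18×10⁻⁴ s⁻¹
Height gradient: |∂Z/∂n| = 60 m / 482000 m = 1.24×10⁻⁴
On a pressure surface, geostrophic balance gives V_g = (g/f)|∂Z/∂n|:
V_g = 9.81 × 1.24×10⁻⁴ / 1.18×10⁻⁴ = 10.4 m/s
Converting: 10.4 m/s × 1.944 = 20 knots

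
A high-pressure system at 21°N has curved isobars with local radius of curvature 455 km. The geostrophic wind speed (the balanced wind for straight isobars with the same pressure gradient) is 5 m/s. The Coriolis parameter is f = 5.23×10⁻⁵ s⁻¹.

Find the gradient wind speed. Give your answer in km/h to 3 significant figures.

Around a high, pressure-gradient force acts outward with centrifugal, so Coriolis balances both:
fV = (1/ρ)|∂P/∂n| + V²/R  →  V² − fR·V + fR·V_g = 0
With fR = 5.23×10⁻⁵ × 455×10³ m = 23.8 m/s:
V = [fR − √((fR)² − 4 fR V_g)]/2 = [23.8 − √(23.8² − 4×23.8×5)]/2 = 7.15 m/s
Supergeostrophic (V > V_g = 5 m/s), as expected around a high.
Converting: 7.15 m/s × 3.6 = 25.7 km/h

25.7 km/h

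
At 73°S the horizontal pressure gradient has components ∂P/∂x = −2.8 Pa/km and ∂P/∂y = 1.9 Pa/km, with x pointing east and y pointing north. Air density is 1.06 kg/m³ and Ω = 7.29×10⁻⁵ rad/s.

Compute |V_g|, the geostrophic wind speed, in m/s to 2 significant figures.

Coriolis parameter at 73°S:
f = 2Ω sin φ = 2 × 7.29×10⁻⁵ × sin 73° = 1.39×10⁻⁴ s⁻¹
In the Southern Hemisphere f is negative: f = −1.39×10⁻⁴ s⁻¹.
Component geostrophic relations (x east, y north):
u_g = −(1/(fρ)) ∂P/∂y,  v_g = (1/(fρ)) ∂P/∂x
u_g = −(1.9×10⁻³)/(−1.39×10⁻⁴ × 1.06) = 12.9 m/s;  v_g = (−2.8×10⁻³)/(−1.39×10⁻⁴ × 1.06) = 18.9 m/s
|V_g| = √(u_g² + v_g²) = 22.9 m/s

23 m/s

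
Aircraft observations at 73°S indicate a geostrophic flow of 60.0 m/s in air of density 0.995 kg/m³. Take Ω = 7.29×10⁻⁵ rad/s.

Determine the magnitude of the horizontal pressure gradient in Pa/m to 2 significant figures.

8.3×10⁻³ Pa/m

Coriolis parameter at 73°S:
f = 2Ω sin φ = 2 × 7.29×10⁻⁵ × sin 73° = 1.39×10⁻⁴ s⁻¹
Geostrophic balance rearranged: |∂P/∂n| = f ρ V_g
|∂P/∂n| = 1.39×10⁻⁴ × 0.995 × 60.0 = 8.32×10⁻³ Pa/m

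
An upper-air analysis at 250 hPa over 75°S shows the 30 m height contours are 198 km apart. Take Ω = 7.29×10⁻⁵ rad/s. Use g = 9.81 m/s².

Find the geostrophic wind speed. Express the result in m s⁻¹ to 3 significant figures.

Coriolis parameter at 75°S:
f = 2Ω sin φ = 2 × 7.29×10⁻⁵ × sin 75° = 1.41×10⁻⁴ s⁻¹
Height gradient: |∂Z/∂n| = 30 m / 198000 m = 1.52×10⁻⁴
On a pressure surface, geostrophic balance gives V_g = (g/f)|∂Z/∂n|:
V_g = 9.81 × 1.52×10⁻⁴ / 1.41×10⁻⁴ = 10.6 m/s

10.6 m s⁻¹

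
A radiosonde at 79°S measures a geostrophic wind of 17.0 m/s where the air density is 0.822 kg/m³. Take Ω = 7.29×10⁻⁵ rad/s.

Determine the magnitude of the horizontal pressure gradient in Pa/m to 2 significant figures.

Coriolis parameter at 79°S:
f = 2Ω sin φ = 2 × 7.29×10⁻⁵ × sin 79° = 1.43×10⁻⁴ s⁻¹
Geostrophic balance rearranged: |∂P/∂n| = f ρ V_g
|∂P/∂n| = 1.43×10⁻⁴ × 0.822 × 17.0 = 2.00×10⁻³ Pa/m

2.0×10⁻³ Pa/m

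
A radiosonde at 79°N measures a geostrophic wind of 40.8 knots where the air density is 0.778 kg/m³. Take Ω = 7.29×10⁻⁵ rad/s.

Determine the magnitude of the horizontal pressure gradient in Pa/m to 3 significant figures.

2.34×10⁻³ Pa/m

Coriolis parameter at 79°N:
f = 2Ω sin φ = 2 × 7.29×10⁻⁵ × sin 79° = 1.43×10⁻⁴ s⁻¹
Wind speed in SI: 40.8 knots = 21.0 m/s
Geostrophic balance rearranged: |∂P/∂n| = f ρ V_g
|∂P/∂n| = 1.43×10⁻⁴ × 0.778 × 21.0 = 2.34×10⁻³ Pa/m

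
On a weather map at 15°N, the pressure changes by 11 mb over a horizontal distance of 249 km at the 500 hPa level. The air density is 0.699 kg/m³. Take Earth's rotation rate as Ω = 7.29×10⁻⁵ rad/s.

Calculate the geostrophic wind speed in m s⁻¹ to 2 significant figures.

170 m s⁻¹

Coriolis parameter at 15°N:
f = 2Ω sin φ = 2 × 7.29×10⁻⁵ × sin 15° = 3.77×10⁻⁵ s⁻¹
Pressure gradient: |∂P/∂n| = 1100 Pa / 249000 m = 4.42×10⁻³ Pa/m
Geostrophic balance (pressure-gradient force = Coriolis force):
V_g = (1/(fρ)) |∂P/∂n| = 4.42×10⁻³ / (3.77×10⁻⁵ × 0.699) = 167 m/s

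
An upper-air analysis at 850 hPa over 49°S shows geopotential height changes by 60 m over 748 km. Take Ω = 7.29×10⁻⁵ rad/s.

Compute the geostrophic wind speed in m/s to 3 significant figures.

7.15 m/s

Coriolis parameter at 49°S:
f = 2Ω sin φ = 2 × 7.29×10⁻⁵ × sin 49° = 1.10×10⁻⁴ s⁻¹
Height gradient: |∂Z/∂n| = 60 m / 748000 m = 8.02×10⁻⁵
On a pressure surface, geostrophic balance gives V_g = (g/f)|∂Z/∂n|:
V_g = 9.81 × 8.02×10⁻⁵ / 1.10×10⁻⁴ = 7.15 m/s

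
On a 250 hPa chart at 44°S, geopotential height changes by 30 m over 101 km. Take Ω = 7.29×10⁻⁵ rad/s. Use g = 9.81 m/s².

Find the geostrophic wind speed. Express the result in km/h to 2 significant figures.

100 km/h

Coriolis parameter at 44°S:
f = 2Ω sin φ = 2 × 7.29×10⁻⁵ × sin 44° = 1.01×10⁻⁴ s⁻¹
Height gradient: |∂Z/∂n| = 30 m / 101000 m = 2.97×10⁻⁴
On a pressure surface, geostrophic balance gives V_g = (g/f)|∂Z/∂n|:
V_g = 9.81 × 2.97×10⁻⁴ / 1.01×10⁻⁴ = 28.8 m/s
Converting: 28.8 m/s × 3.6 = 100 km/h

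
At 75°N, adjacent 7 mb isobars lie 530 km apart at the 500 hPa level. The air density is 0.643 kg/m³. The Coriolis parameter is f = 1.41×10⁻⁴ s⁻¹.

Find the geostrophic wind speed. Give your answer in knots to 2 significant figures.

Pressure gradient: |∂P/∂n| = 700 Pa / 530000 m = 1.32×10⁻³ Pa/m
Geostrophic balance (pressure-gradient force = Coriolis force):
V_g = (1/(fρ)) |∂P/∂n| = 1.32×10⁻³ / (1.41×10⁻⁴ × 0.643) = 14.6 m/s
Converting: 14.6 m/s × 1.944 = 28 knots

28 knots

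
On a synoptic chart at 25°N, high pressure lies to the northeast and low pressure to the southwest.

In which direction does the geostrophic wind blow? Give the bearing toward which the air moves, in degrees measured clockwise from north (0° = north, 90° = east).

315°

The pressure-gradient force points toward the southwest (bearing 225°).
Geostrophic balance: in the Northern Hemisphere the Coriolis force deflects motion to the right, so the geostrophic wind blows 90° to the right of the pressure-gradient force (low pressure on the left).
Rotating 225° by 90° clockwise gives 315° — the wind blows toward the northwest.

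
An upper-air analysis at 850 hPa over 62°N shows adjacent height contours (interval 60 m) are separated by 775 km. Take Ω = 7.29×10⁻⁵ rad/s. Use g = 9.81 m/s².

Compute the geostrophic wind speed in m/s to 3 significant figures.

5.90 m/s

Coriolis parameter at 62°N:
f = 2Ω sin φ = 2 × 7.29×10⁻⁵ × sin 62° = 1.29×10⁻⁴ s⁻¹
Height gradient: |∂Z/∂n| = 60 m / 775000 m = 7.74×10⁻⁵
On a pressure surface, geostrophic balance gives V_g = (g/f)|∂Z/∂n|:
V_g = 9.81 × 7.74×10⁻⁵ / 1.29×10⁻⁴ = 5.90 m/s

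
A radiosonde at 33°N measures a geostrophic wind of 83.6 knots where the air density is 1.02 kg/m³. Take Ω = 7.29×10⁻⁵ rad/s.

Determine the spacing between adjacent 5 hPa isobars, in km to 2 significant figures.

Coriolis parameter at 33°N:
f = 2Ω sin φ = 2 × 7.29×10⁻⁵ × sin 33° = 7.94×10⁻⁵ s⁻¹
Wind speed in SI: 83.6 knots = 43.0 m/s
Geostrophic balance rearranged: |∂P/∂n| = f ρ V_g
|∂P/∂n| = 7.94×10⁻⁵ × 1.02 × 43.0 = 3.48×10⁻³ Pa/m
Isobar spacing: Δn = ΔP/|∂P/∂n| = 500 Pa / 3.48×10⁻³ Pa/m = 143535 m ≈ 140 km

140 km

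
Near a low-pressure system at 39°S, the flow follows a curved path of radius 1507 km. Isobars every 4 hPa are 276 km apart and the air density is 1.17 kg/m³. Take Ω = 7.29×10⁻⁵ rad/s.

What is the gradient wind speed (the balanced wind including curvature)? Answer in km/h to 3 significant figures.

Coriolis parameter at 39°S:
f = 2Ω sin φ = 2 × 7.29×10⁻⁵ × sin 39° = 9.18×10⁻⁵ s⁻¹
Pressure gradient: |∂P/∂n| = 400 Pa / 276000 m = 1.45×10⁻³ Pa/m
Geostrophic speed: V_g = |∂P/∂n|/(fρ) = 1.45×10⁻³/(9.18×10⁻⁵ × 1.17) = 13.5 m/s
Around a low, centrifugal force acts outward with Coriolis, so pressure-gradient force balances both:
(1/ρ)|∂P/∂n| = fV + V²/R  →  V² + fR·V − fR·V_g = 0
With fR = 9.18×10⁻⁵ × 1507×10³ m = 138 m/s:
V = [−fR + √((fR)² + 4 fR V_g)]/2 = [−138 + √(138² + 4×138×13.5)]/2 = 12.4 m/s
Subgeostrophic (V < V_g = 13.5 m/s), as expected around a low.
Converting: 12.4 m/s × 3.6 = 44.6 km/h

44.6 km/h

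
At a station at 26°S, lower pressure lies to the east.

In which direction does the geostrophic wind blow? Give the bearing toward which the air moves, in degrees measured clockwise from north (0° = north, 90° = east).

000°

The pressure-gradient force points toward the east (bearing 090°).
Geostrophic balance: in the Southern Hemisphere the Coriolis force deflects motion to the left, so the geostrophic wind blows 90° to the left of the pressure-gradient force (low pressure on the right).
Rotating 090° by 90° counterclockwise gives 000° — the wind blows toward the north.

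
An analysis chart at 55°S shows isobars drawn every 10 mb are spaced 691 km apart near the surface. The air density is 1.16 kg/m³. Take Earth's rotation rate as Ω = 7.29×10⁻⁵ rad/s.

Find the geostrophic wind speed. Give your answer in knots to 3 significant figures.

20.3 knots

Coriolis parameter at 55°S:
f = 2Ω sin φ = 2 × 7.29×10⁻⁵ × sin 55° = 1.19×10⁻⁴ s⁻¹
Pressure gradient: |∂P/∂n| = 1000 Pa / 691000 m = 1.45×10⁻³ Pa/m
Geostrophic balance (pressure-gradient force = Coriolis force):
V_g = (1/(fρ)) |∂P/∂n| = 1.45×10⁻³ / (1.19×10⁻⁴ × 1.16) = 10.4 m/s
Converting: 10.4 m/s × 1.944 = 20.3 knots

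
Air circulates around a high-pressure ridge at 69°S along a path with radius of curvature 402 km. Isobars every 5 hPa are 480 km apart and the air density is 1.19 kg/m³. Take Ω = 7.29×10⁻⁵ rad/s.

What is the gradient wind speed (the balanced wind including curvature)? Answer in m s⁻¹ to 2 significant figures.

7.4 m s⁻¹

Coriolis parameter at 69°S:
f = 2Ω sin φ = 2 × 7.29×10⁻⁵ × sin 69° = 1.36×10⁻⁴ s⁻¹
Pressure gradient: |∂P/∂n| = 500 Pa / 480000 m = 1.04×10⁻³ Pa/m
Geostrophic speed: V_g = |∂P/∂n|/(fρ) = 1.04×10⁻³/(1.36×10⁻⁴ × 1.19) = 6.43 m/s
Around a high, pressure-gradient force acts outward with centrifugal, so Coriolis balances both:
fV = (1/ρ)|∂P/∂n| + V²/R  →  V² − fR·V + fR·V_g = 0
With fR = 1.36×10⁻⁴ × 402×10³ m = 54.7 m/s:
V = [fR − √((fR)² − 4 fR V_g)]/2 = [54.7 − √(54.7² − 4×54.7×6.43)]/2 = 7.44 m/s
Supergeostrophic (V > V_g = 6.43 m/s), as expected around a high.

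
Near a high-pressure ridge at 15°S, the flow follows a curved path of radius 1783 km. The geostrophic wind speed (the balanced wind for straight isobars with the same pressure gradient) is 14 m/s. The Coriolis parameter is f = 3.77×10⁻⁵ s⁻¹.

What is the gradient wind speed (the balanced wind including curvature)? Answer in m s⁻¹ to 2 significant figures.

Around a high, pressure-gradient force acts outward with centrifugal, so Coriolis balances both:
fV = (1/ρ)|∂P/∂n| + V²/R  →  V² − fR·V + fR·V_g = 0
With fR = 3.77×10⁻⁵ × 1783×10³ m = 67.2 m/s:
V = [fR − √((fR)² − 4 fR V_g)]/2 = [67.2 − √(67.2² − 4×67.2×14)]/2 = 19.9 m/s
Supergeostrophic (V > V_g = 14 m/s), as expected around a high.

20 m s⁻¹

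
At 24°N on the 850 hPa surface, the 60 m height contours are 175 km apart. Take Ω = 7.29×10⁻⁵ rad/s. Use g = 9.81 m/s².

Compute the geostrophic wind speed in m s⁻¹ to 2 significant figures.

Coriolis parameter at 24°N:
f = 2Ω sin φ = 2 × 7.29×10⁻⁵ × sin 24° = 5.93×10⁻⁵ s⁻¹
Height gradient: |∂Z/∂n| = 60 m / 175000 m = 3.43×10⁻⁴
On a pressure surface, geostrophic balance gives V_g = (g/f)|∂Z/∂n|:
V_g = 9.81 × 3.43×10⁻⁴ / 5.93×10⁻⁵ = 56.7 m/s

57 m s⁻¹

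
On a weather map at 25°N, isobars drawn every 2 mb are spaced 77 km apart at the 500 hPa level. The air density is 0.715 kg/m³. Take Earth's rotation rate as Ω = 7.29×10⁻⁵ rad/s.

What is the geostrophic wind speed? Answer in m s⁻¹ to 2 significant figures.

Coriolis parameter at 25°N:
f = 2Ω sin φ = 2 × 7.29×10⁻⁵ × sin 25° = 6.16×10⁻⁵ s⁻¹
Pressure gradient: |∂P/∂n| = 200 Pa / 77000 m = 2.60×10⁻³ Pa/m
Geostrophic balance (pressure-gradient force = Coriolis force):
V_g = (1/(fρ)) |∂P/∂n| = 2.60×10⁻³ / (6.16×10⁻⁵ × 0.715) = 59.0 m/s

59 m s⁻¹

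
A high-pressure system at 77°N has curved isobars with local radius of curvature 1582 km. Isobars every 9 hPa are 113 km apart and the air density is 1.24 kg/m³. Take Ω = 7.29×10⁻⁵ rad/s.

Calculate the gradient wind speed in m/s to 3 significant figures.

Coriolis parameter at 77°N:
f = 2Ω sin φ = 2 × 7.29×10⁻⁵ × sin 77° = 1.42×10⁻⁴ s⁻¹
Pressure gradient: |∂P/∂n| = 900 Pa / 113000 m = 7.96×10⁻³ Pa/m
Geostrophic speed: V_g = |∂P/∂n|/(fρ) = 7.96×10⁻³/(1.42×10⁻⁴ × 1.24) = 45.2 m/s
Around a high, pressure-gradient force acts outward with centrifugal, so Coriolis balances both:
fV = (1/ρ)|∂P/∂n| + V²/R  →  V² − fR·V + fR·V_g = 0
With fR = 1.42×10⁻⁴ × 1582×10³ m = 225 m/s:
V = [fR − √((fR)² − 4 fR V_g)]/2 = [225 − √(225² − 4×225×45.2)]/2 = 62.7 m/s
Supergeostrophic (V > V_g = 45.2 m/s), as expected around a high.

62.7 m/s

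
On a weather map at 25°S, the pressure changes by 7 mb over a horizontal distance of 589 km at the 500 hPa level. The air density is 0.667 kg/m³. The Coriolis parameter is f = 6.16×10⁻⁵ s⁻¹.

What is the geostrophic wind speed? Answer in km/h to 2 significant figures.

100 km/h

Pressure gradient: |∂P/∂n| = 700 Pa / 589000 m = 1.19×10⁻³ Pa/m
Geostrophic balance (pressure-gradient force = Coriolis force):
V_g = (1/(fρ)) |∂P/∂n| = 1.19×10⁻³ / (6.16×10⁻⁵ × 0.667) = 28.9 m/s
Converting: 28.9 m/s × 3.6 = 100 km/h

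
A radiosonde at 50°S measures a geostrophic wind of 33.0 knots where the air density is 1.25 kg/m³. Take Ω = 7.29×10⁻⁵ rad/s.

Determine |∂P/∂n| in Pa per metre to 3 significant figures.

Coriolis parameter at 50°S:
f = 2Ω sin φ = 2 × 7.29×10⁻⁵ × sin 50° = 1.12×10⁻⁴ s⁻¹
Wind speed in SI: 33.0 knots = 17.0 m/s
Geostrophic balance rearranged: |∂P/∂n| = f ρ V_g
|∂P/∂n| = 1.12×10⁻⁴ × 1.25 × 17.0 = 2.37×10⁻³ Pa/m

2.37×10⁻³ Pa/m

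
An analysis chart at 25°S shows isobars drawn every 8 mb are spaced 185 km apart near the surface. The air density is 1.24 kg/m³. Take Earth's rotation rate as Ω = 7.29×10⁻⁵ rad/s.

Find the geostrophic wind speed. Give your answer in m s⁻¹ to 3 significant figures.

Coriolis parameter at 25°S:
f = 2Ω sin φ = 2 × 7.29×10⁻⁵ × sin 25° = 6.16×10⁻⁵ s⁻¹
Pressure gradient: |∂P/∂n| = 800 Pa / 185000 m = 4.32×10⁻³ Pa/m
Geostrophic balance (pressure-gradient force = Coriolis force):
V_g = (1/(fρ)) |∂P/∂n| = 4.32×10⁻³ / (6.16×10⁻⁵ × 1.24) = 56.6 m/s

56.6 m s⁻¹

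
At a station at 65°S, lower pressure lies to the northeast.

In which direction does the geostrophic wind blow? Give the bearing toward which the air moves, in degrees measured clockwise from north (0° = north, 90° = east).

315°

The pressure-gradient force points toward the northeast (bearing 045°).
Geostrophic balance: in the Southern Hemisphere the Coriolis force deflects motion to the left, so the geostrophic wind blows 90° to the left of the pressure-gradient force (low pressure on the right).
Rotating 045° by 90° counterclockwise gives 315° — the wind blows toward the northwest.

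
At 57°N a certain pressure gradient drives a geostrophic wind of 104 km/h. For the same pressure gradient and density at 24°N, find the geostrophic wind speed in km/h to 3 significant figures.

With the same pressure gradient and density, V_g ∝ 1/f ∝ 1/sin φ.
V₂ = V₁ · sin φ₁ / sin φ₂ = 104 × sin 57° / sin 24°
V₂ = 104 × 0.8387/0.4067 = 214 km/h

214 km/h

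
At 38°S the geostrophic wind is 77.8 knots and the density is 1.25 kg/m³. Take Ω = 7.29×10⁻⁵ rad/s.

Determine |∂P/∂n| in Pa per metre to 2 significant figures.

Coriolis parameter at 38°S:
f = 2Ω sin φ = 2 × 7.29×10⁻⁵ × sin 38° = 8.98×10⁻⁵ s⁻¹
Wind speed in SI: 77.8 knots = 40.0 m/s
Geostrophic balance rearranged: |∂P/∂n| = f ρ V_g
|∂P/∂n| = 8.98×10⁻⁵ × 1.25 × 40.0 = 4.49×10⁻³ Pa/m

4.5×10⁻³ Pa/m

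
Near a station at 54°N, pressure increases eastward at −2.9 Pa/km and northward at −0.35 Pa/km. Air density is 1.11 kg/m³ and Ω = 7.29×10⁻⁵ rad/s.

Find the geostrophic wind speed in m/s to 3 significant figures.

Coriolis parameter at 54°N:
f = 2Ω sin φ = 2 × 7.29×10⁻⁵ × sin 54° = 1.18×10⁻⁴ s⁻¹
Component geostrophic relations (x east, y north):
u_g = −(1/(fρ)) ∂P/∂y,  v_g = (1/(fρ)) ∂P/∂x
u_g = −(−0.35×10⁻³)/(1.18×10⁻⁴ × 1.11) = 2.67 m/s;  v_g = (−2.9×10⁻³)/(1.18×10⁻⁴ × 1.11) = −22.1 m/s
|V_g| = √(u_g² + v_g²) = 22.3 m/s

22.3 m/s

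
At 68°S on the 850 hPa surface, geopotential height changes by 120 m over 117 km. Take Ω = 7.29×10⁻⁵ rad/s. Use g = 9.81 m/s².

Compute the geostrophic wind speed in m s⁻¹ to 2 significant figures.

Coriolis parameter at 68°S:
f = 2Ω sin φ = 2 × 7.29×10⁻⁵ × sin 68° = 1.35×10⁻⁴ s⁻¹
Height gradient: |∂Z/∂n| = 120 m / 117000 m = 1.03×10⁻³
On a pressure surface, geostrophic balance gives V_g = (g/f)|∂Z/∂n|:
V_g = 9.81 × 1.03×10⁻³ / 1.35×10⁻⁴ = 74.4 m/s

74 m s⁻¹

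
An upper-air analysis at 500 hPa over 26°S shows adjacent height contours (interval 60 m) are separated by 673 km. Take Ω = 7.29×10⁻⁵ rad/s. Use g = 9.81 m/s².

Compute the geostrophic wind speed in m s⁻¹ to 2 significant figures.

Coriolis parameter at 26°S:
f = 2Ω sin φ = 2 × 7.29×10⁻⁵ × sin 26° = 6.39×10⁻⁵ s⁻¹
Height gradient: |∂Z/∂n| = 60 m / 673000 m = 8.92×10⁻⁵
On a pressure surface, geostrophic balance gives V_g = (g/f)|∂Z/∂n|:
V_g = 9.81 × 8.92×10⁻⁵ / 6.39×10⁻⁵ = 13.7 m/s

14 m s⁻¹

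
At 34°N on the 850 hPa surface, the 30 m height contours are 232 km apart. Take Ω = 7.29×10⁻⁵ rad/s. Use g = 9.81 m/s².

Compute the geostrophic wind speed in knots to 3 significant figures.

Coriolis parameter at 34°N:
f = 2Ω sin φ = 2 × 7.29×10⁻⁵ × sin 34° = 8.15×10⁻⁵ s⁻¹
Height gradient: |∂Z/∂n| = 30 m / 232000 m = 1.29×10⁻⁴
On a pressure surface, geostrophic balance gives V_g = (g/f)|∂Z/∂n|:
V_g = 9.81 × 1.29×10⁻⁴ / 8.15×10⁻⁵ = 15.6 m/s
Converting: 15.6 m/s × 1.944 = 30.2 knots

30.2 knots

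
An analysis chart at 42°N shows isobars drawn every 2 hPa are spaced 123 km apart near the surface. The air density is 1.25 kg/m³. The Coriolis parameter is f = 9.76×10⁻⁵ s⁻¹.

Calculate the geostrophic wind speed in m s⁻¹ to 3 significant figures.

13.3 m s⁻¹

Pressure gradient: |∂P/∂n| = 200 Pa / 123000 m = 1.63×10⁻³ Pa/m
Geostrophic balance (pressure-gradient force = Coriolis force):
V_g = (1/(fρ)) |∂P/∂n| = 1.63×10⁻³ / (9.76×10⁻⁵ × 1.25) = 13.3 m/s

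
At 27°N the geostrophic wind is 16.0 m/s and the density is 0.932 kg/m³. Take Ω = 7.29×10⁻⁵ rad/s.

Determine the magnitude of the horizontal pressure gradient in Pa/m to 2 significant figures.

9.9×10⁻⁴ Pa/m

Coriolis parameter at 27°N:
f = 2Ω sin φ = 2 × 7.29×10⁻⁵ × sin 27° = 6.62×10⁻⁵ s⁻¹
Geostrophic balance rearranged: |∂P/∂n| = f ρ V_g
|∂P/∂n| = 6.62×10⁻⁵ × 0.932 × 16.0 = 9.87×10⁻⁴ Pa/m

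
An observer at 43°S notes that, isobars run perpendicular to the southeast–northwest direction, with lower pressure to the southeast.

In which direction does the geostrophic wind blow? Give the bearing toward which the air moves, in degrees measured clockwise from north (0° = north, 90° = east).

The pressure-gradient force points toward the southeast (bearing 135°).
Geostrophic balance: in the Southern Hemisphere the Coriolis force deflects motion to the left, so the geostrophic wind blows 90° to the left of the pressure-gradient force (low pressure on the right).
Rotating 135° by 90° counterclockwise gives 045° — the wind blows toward the northeast.

045°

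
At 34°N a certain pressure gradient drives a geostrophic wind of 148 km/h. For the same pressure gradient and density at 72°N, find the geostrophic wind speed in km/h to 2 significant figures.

With the same pressure gradient and density, V_g ∝ 1/f ∝ 1/sin φ.
V₂ = V₁ · sin φ₁ / sin φ₂ = 148 × sin 34° / sin 72°
V₂ = 148 × 0.5592/0.9511 = 87 km/h

87 km/h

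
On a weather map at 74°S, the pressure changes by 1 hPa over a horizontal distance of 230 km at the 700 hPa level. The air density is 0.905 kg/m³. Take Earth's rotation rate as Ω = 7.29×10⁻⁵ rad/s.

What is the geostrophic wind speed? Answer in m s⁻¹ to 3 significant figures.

3.43 m s⁻¹

Coriolis parameter at 74°S:
f = 2Ω sin φ = 2 × 7.29×10⁻⁵ × sin 74° = 1.40×10⁻⁴ s⁻¹
Pressure gradient: |∂P/∂n| = 100 Pa / 230000 m = 4.35×10⁻⁴ Pa/m
Geostrophic balance (pressure-gradient force = Coriolis force):
V_g = (1/(fρ)) |∂P/∂n| = 4.35×10⁻⁴ / (1.40×10⁻⁴ × 0.905) = 3.43 m/s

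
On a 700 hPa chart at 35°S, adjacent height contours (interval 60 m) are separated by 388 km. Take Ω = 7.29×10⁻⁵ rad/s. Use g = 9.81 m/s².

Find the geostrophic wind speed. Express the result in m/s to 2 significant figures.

18 m/s

Coriolis parameter at 35°S:
f = 2Ω sin φ = 2 × 7.29×10⁻⁵ × sin 35° = 8.36×10⁻⁵ s⁻¹
Height gradient: |∂Z/∂n| = 60 m / 388000 m = 1.55×10⁻⁴
On a pressure surface, geostrophic balance gives V_g = (g/f)|∂Z/∂n|:
V_g = 9.81 × 1.55×10⁻⁴ / 8.36×10⁻⁵ = 18.1 m/s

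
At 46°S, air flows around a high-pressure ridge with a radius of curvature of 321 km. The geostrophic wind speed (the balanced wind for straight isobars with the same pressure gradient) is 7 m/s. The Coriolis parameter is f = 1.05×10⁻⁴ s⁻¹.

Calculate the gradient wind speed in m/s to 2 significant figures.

9.9 m/s

Around a high, pressure-gradient force acts outward with centrifugal, so Coriolis balances both:
fV = (1/ρ)|∂P/∂n| + V²/R  →  V² − fR·V + fR·V_g = 0
With fR = 1.05×10⁻⁴ × 321×10³ m = 33.7 m/s:
V = [fR − √((fR)² − 4 fR V_g)]/2 = [33.7 − √(33.7² − 4×33.7×7)]/2 = 9.92 m/s
Supergeostrophic (V > V_g = 7 m/s), as expected around a high.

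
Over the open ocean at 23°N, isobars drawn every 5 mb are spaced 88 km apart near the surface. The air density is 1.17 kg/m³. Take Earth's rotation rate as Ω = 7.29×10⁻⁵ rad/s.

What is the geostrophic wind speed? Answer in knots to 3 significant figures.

166 knots

Coriolis parameter at 23°N:
f = 2Ω sin φ = 2 × 7.29×10⁻⁵ × sin 23° = 5.70×10⁻⁵ s⁻¹
Pressure gradient: |∂P/∂n| = 500 Pa / 88000 m = 5.68×10⁻³ Pa/m
Geostrophic balance (pressure-gradient force = Coriolis force):
V_g = (1/(fρ)) |∂P/∂n| = 5.68×10⁻³ / (5.70×10⁻⁵ × 1.17) = 85.2 m/s
Converting: 85.2 m/s × 1.944 = 166 knots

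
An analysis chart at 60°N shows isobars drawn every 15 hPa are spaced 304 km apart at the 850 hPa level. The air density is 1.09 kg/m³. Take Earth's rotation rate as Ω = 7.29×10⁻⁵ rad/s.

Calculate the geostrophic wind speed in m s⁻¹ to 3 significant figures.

35.9 m s⁻¹

Coriolis parameter at 60°N:
f = 2Ω sin φ = 2 × 7.29×10⁻⁵ × sin 60° = 1.26×10⁻⁴ s⁻¹
Pressure gradient: |∂P/∂n| = 1500 Pa / 304000 m = 4.93×10⁻³ Pa/m
Geostrophic balance (pressure-gradient force = Coriolis force):
V_g = (1/(fρ)) |∂P/∂n| = 4.93×10⁻³ / (1.26×10⁻⁴ × 1.09) = 35.9 m/s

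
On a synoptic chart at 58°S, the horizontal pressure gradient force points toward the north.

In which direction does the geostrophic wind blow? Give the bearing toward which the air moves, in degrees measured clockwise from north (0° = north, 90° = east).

The pressure-gradient force points toward the north (bearing 000°).
Geostrophic balance: in the Southern Hemisphere the Coriolis force deflects motion to the left, so the geostrophic wind blows 90° to the left of the pressure-gradient force (low pressure on the right).
Rotating 000° by 90° counterclockwise gives 270° — the wind blows toward the west.

270°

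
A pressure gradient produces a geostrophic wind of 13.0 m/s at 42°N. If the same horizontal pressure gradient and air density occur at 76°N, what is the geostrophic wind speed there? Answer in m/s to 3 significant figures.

8.96 m/s

With the same pressure gradient and density, V_g ∝ 1/f ∝ 1/sin φ.
V₂ = V₁ · sin φ₁ / sin φ₂ = 13.0 × sin 42° / sin 76°
V₂ = 13.0 × 0.6691/0.9703 = 8.96 m/s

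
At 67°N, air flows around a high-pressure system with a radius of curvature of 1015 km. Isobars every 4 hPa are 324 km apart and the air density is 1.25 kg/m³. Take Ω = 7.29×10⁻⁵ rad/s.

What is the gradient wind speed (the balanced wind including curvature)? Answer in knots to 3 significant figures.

15.2 knots

Coriolis parameter at 67°N:
f = 2Ω sin φ = 2 × 7.29×10⁻⁵ × sin 67° = 1.34×10⁻⁴ s⁻¹
Pressure gradient: |∂P/∂n| = 400 Pa / 324000 m = 1.23×10⁻³ Pa/m
Geostrophic speed: V_g = |∂P/∂n|/(fρ) = 1.23×10⁻³/(1.34×10⁻⁴ × 1.25) = 7.36 m/s
Around a high, pressure-gradient force acts outward with centrifugal, so Coriolis balances both:
fV = (1/ρ)|∂P/∂n| + V²/R  →  V² − fR·V + fR·V_g = 0
With fR = 1.34×10⁻⁴ × 1015×10³ m = 136 m/s:
V = [fR − √((fR)² − 4 fR V_g)]/2 = [136 − √(136² − 4×136×7.36)]/2 = 7.81 m/s
Supergeostrophic (V > V_g = 7.36 m/s), as expected around a high.
Converting: 7.81 m/s × 1.944 = 15.2 knots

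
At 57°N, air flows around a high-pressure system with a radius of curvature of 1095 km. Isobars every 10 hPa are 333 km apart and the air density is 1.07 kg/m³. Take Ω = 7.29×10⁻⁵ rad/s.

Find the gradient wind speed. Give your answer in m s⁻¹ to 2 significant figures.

Coriolis parameter at 57°N:
f = 2Ω sin φ = 2 × 7.29×10⁻⁵ × sin 57° = 1.22×10⁻⁴ s⁻¹
Pressure gradient: |∂P/∂n| = 1000 Pa / 333000 m = 3.00×10⁻³ Pa/m
Geostrophic speed: V_g = |∂P/∂n|/(fρ) = 3.00×10⁻³/(1.22×10⁻⁴ × 1.07) = 23.0 m/s
Around a high, pressure-gradient force acts outward with centrifugal, so Coriolis balances both:
fV = (1/ρ)|∂P/∂n| + V²/R  →  V² − fR·V + fR·V_g = 0
With fR = 1.22×10⁻⁴ × 1095×10³ m = 134 m/s:
V = [fR − √((fR)² − 4 fR V_g)]/2 = [134 − √(134² − 4×134×23)]/2 = 29.4 m/s
Supergeostrophic (V > V_g = 23 m/s), as expected around a high.

29 m s⁻¹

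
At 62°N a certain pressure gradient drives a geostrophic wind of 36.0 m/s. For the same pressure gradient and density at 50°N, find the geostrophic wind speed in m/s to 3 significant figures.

With the same pressure gradient and density, V_g ∝ 1/f ∝ 1/sin φ.
V₂ = V₁ · sin φ₁ / sin φ₂ = 36.0 × sin 62° / sin 50°
V₂ = 36.0 × 0.8829/0.7660 = 41.5 m/s

41.5 m/s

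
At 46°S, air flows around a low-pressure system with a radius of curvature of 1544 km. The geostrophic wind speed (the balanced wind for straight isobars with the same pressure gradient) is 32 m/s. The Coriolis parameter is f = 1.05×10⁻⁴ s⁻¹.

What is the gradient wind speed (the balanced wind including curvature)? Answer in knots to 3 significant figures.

Around a low, centrifugal force acts outward with Coriolis, so pressure-gradient force balances both:
(1/ρ)|∂P/∂n| = fV + V²/R  →  V² + fR·V − fR·V_g = 0
With fR = 1.05×10⁻⁴ × 1544×10³ m = 162 m/s:
V = [−fR + √((fR)² + 4 fR V_g)]/2 = [−162 + √(162² + 4×162×32)]/2 = 27.4 m/s
Subgeostrophic (V < V_g = 32 m/s), as expected around a low.
Converting: 27.4 m/s × 1.944 = 53.2 knots

53.2 knots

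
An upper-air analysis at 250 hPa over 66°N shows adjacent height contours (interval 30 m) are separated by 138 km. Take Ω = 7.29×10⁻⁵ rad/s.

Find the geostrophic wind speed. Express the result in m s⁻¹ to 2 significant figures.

16 m s⁻¹

Coriolis parameter at 66°N:
f = 2Ω sin φ = 2 × 7.29×10⁻⁵ × sin 66° = 1.33×10⁻⁴ s⁻¹
Height gradient: |∂Z/∂n| = 30 m / 138000 m = 2.17×10⁻⁴
On a pressure surface, geostrophic balance gives V_g = (g/f)|∂Z/∂n|:
V_g = 9.81 × 2.17×10⁻⁴ / 1.33×10⁻⁴ = 16.0 m/s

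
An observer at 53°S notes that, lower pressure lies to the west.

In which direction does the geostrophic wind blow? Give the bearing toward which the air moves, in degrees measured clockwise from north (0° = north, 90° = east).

The pressure-gradient force points toward the west (bearing 270°).
Geostrophic balance: in the Southern Hemisphere the Coriolis force deflects motion to the left, so the geostrophic wind blows 90° to the left of the pressure-gradient force (low pressure on the right).
Rotating 270° by 90° counterclockwise gives 180° — the wind blows toward the south.

180°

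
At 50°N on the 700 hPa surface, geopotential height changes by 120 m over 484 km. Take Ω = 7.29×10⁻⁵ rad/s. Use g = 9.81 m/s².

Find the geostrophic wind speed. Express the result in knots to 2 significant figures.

Coriolis parameter at 50°N:
f = 2Ω sin φ = 2 × 7.29×10⁻⁵ × sin 50° = 1.12×10⁻⁴ s⁻¹
Height gradient: |∂Z/∂n| = 120 m / 484000 m = 2.48×10⁻⁴
On a pressure surface, geostrophic balance gives V_g = (g/f)|∂Z/∂n|:
V_g = 9.81 × 2.48×10⁻⁴ / 1.12×10⁻⁴ = 21.8 m/s
Converting: 21.8 m/s × 1.944 = 42 knots

42 knots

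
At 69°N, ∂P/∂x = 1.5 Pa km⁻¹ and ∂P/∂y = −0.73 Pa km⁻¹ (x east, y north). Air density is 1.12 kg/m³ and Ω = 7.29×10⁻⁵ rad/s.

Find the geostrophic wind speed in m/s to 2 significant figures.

11 m/s

Coriolis parameter at 69°N:
f = 2Ω sin φ = 2 × 7.29×10⁻⁵ × sin 69° = 1.36×10⁻⁴ s⁻¹
Component geostrophic relations (x east, y north):
u_g = −(1/(fρ)) ∂P/∂y,  v_g = (1/(fρ)) ∂P/∂x
u_g = −(−0.73×10⁻³)/(1.36×10⁻⁴ × 1.12) = 4.79 m/s;  v_g = (1.5×10⁻³)/(1.36×10⁻⁴ × 1.12) = 9.84 m/s
|V_g| = √(u_g² + v_g²) = 10.9 m/s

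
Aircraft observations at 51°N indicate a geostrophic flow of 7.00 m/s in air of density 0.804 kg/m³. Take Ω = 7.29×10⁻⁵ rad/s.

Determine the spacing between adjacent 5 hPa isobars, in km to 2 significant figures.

Coriolis parameter at 51°N:
f = 2Ω sin φ = 2 × 7.29×10⁻⁵ × sin 51° = 1.13×10⁻⁴ s⁻¹
Geostrophic balance rearranged: |∂P/∂n| = f ρ V_g
|∂P/∂n| = 1.13×10⁻⁴ × 0.804 × 7.00 = 6.38×10⁻⁴ Pa/m
Isobar spacing: Δn = ΔP/|∂P/∂n| = 500 Pa / 6.38×10⁻⁴ Pa/m = 784072 m ≈ 780 km

780 km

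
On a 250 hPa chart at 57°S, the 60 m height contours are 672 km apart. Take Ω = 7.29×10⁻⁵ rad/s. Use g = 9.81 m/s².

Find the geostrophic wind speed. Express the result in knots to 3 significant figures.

13.9 knots

Coriolis parameter at 57°S:
f = 2Ω sin φ = 2 × 7.29×10⁻⁵ × sin 57° = 1.22×10⁻⁴ s⁻¹
Height gradient: |∂Z/∂n| = 60 m / 672000 m = 8.93×10⁻⁵
On a pressure surface, geostrophic balance gives V_g = (g/f)|∂Z/∂n|:
V_g = 9.81 × 8.93×10⁻⁵ / 1.22×10⁻⁴ = 7.16 m/s
Converting: 7.16 m/s × 1.944 = 13.9 knots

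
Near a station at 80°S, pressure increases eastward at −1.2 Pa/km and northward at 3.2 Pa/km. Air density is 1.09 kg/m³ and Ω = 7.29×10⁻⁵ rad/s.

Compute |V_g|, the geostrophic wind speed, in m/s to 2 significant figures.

22 m/s

Coriolis parameter at 80°S:
f = 2Ω sin φ = 2 × 7.29×10⁻⁵ × sin 80° = 1.44×10⁻⁴ s⁻¹
In the Southern Hemisphere f is negative: f = −1.44×10⁻⁴ s⁻¹.
Component geostrophic relations (x east, y north):
u_g = −(1/(fρ)) ∂P/∂y,  v_g = (1/(fρ)) ∂P/∂x
u_g = −(3.2×10⁻³)/(−1.44×10⁻⁴ × 1.09) = 20.4 m/s;  v_g = (−1.2×10⁻³)/(−1.44×10⁻⁴ × 1.09) = 7.67 m/s
|V_g| = √(u_g² + v_g²) = 21.8 m/s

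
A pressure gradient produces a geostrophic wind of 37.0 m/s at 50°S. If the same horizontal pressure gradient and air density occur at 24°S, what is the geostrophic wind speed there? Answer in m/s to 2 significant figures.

70 m/s

With the same pressure gradient and density, V_g ∝ 1/f ∝ 1/sin φ.
V₂ = V₁ · sin φ₁ / sin φ₂ = 37.0 × sin 50° / sin 24°
V₂ = 37.0 × 0.7660/0.4067 = 70 m/s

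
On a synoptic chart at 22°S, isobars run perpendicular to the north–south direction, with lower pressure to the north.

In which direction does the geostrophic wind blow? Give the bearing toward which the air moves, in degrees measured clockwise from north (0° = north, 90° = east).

The pressure-gradient force points toward the north (bearing 000°).
Geostrophic balance: in the Southern Hemisphere the Coriolis force deflects motion to the left, so the geostrophic wind blows 90° to the left of the pressure-gradient force (low pressure on the right).
Rotating 000° by 90° counterclockwise gives 270° — the wind blows toward the west.

270°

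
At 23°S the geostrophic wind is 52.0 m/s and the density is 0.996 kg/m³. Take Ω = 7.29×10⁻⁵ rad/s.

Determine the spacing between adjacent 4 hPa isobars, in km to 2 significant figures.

140 km

Coriolis parameter at 23°S:
f = 2Ω sin φ = 2 × 7.29×10⁻⁵ × sin 23° = 5.70×10⁻⁵ s⁻¹
Geostrophic balance rearranged: |∂P/∂n| = f ρ V_g
|∂P/∂n| = 5.70×10⁻⁵ × 0.996 × 52.0 = 2.95×10⁻³ Pa/m
Isobar spacing: Δn = ΔP/|∂P/∂n| = 400 Pa / 2.95×10⁻³ Pa/m = 135569 m ≈ 140 km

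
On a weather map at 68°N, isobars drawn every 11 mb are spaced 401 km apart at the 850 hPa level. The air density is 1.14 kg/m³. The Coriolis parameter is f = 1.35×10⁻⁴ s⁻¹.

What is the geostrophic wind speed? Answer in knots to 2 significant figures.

Pressure gradient: |∂P/∂n| = 1100 Pa / 401000 m = 2.74×10⁻³ Pa/m
Geostrophic balance (pressure-gradient force = Coriolis force):
V_g = (1/(fρ)) |∂P/∂n| = 2.74×10⁻³ / (1.35×10⁻⁴ × 1.14) = 17.8 m/s
Converting: 17.8 m/s × 1.944 = 35 knots

35 knots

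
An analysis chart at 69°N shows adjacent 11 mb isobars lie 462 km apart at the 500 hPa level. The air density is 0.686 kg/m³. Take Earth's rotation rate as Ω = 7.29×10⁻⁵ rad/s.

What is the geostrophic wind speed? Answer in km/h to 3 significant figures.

91.8 km/h

Coriolis parameter at 69°N:
f = 2Ω sin φ = 2 × 7.29×10⁻⁵ × sin 69° = 1.36×10⁻⁴ s⁻¹
Pressure gradient: |∂P/∂n| = 1100 Pa / 462000 m = 2.38×10⁻³ Pa/m
Geostrophic balance (pressure-gradient force = Coriolis force):
V_g = (1/(fρ)) |∂P/∂n| = 2.38×10⁻³ / (1.36×10⁻⁴ × 0.686) = 25.5 m/s
Converting: 25.5 m/s × 3.6 = 91.8 km/h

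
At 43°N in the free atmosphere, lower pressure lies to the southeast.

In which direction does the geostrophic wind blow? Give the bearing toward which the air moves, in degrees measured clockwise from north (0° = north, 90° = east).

The pressure-gradient force points toward the southeast (bearing 135°).
Geostrophic balance: in the Northern Hemisphere the Coriolis force deflects motion to the right, so the geostrophic wind blows 90° to the right of the pressure-gradient force (low pressure on the left).
Rotating 135° by 90° clockwise gives 225° — the wind blows toward the southwest.

225°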